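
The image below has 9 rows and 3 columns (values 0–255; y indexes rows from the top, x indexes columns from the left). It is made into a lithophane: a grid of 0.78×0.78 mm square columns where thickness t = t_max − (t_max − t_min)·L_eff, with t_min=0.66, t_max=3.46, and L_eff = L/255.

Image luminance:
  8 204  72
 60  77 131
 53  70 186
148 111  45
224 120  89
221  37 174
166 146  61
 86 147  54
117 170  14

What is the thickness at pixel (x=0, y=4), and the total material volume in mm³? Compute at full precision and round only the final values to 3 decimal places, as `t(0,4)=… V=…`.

span = t_max - t_min = 3.46 - 0.66 = 2.800
L(0,4) = 224, L_eff = 224/255 = 0.878431
t(0,4) = 3.46 - 2.800·0.878431 = 1.000
Σt over all 9·3 pixels = 51491/850 ≈ 60.5776471
V = pitch²·Σt = 0.78²·51491/850 = 36.855

t(0,4)=1.000 V=36.855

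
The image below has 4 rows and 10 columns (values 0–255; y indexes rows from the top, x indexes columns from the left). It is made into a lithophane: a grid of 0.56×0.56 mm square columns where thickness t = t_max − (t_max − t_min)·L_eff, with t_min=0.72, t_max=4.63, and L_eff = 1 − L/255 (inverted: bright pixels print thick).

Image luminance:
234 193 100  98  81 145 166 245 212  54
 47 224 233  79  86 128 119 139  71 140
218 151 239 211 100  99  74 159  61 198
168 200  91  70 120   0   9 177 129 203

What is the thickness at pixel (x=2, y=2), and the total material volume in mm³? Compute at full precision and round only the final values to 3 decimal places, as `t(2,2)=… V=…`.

t(2,2)=4.385 V=35.339

span = t_max - t_min = 4.63 - 0.72 = 3.910
L(2,2) = 239, L_eff = 1 - 239/255 = 0.062745 (inverted)
t(2,2) = 4.63 - 3.910·0.062745 = 4.385
Σt over all 4·10 pixels = 169033/1500 ≈ 112.6886667
V = pitch²·Σt = 0.56²·169033/1500 = 35.339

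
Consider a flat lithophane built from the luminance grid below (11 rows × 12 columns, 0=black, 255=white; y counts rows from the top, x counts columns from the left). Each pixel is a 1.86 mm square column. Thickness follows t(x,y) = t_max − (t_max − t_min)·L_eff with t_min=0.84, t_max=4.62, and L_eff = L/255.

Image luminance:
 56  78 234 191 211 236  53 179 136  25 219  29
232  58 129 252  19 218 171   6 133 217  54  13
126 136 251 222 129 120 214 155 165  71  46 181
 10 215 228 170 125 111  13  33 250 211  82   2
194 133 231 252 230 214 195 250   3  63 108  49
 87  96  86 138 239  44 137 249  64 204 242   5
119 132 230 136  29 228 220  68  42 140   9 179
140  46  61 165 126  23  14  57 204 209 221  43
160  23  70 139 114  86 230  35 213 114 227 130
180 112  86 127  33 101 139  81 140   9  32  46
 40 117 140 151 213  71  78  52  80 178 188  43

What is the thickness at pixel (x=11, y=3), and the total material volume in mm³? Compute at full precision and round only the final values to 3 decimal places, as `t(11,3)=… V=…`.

span = t_max - t_min = 4.62 - 0.84 = 3.780
L(11,3) = 2, L_eff = 2/255 = 0.007843
t(11,3) = 4.62 - 3.780·0.007843 = 4.590
Σt over all 11·12 pixels = 1536759/4250 ≈ 361.5903529
V = pitch²·Σt = 1.86²·1536759/4250 = 1250.958

t(11,3)=4.590 V=1250.958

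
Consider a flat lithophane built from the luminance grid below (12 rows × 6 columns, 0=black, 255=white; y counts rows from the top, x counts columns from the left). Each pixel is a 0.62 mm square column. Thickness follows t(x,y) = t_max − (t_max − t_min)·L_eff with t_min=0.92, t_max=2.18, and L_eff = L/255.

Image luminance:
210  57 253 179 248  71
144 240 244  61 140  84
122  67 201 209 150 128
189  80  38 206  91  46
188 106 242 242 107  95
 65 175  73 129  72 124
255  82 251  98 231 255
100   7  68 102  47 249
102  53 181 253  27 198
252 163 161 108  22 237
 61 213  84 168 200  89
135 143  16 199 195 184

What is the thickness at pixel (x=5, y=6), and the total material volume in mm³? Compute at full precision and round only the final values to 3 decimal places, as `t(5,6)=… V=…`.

t(5,6)=0.920 V=40.838

span = t_max - t_min = 2.18 - 0.92 = 1.260
L(5,6) = 255, L_eff = 255/255 = 1.000000
t(5,6) = 2.18 - 1.260·1.000000 = 0.920
Σt over all 12·6 pixels = 90303/850 ≈ 106.2388235
V = pitch²·Σt = 0.62²·90303/850 = 40.838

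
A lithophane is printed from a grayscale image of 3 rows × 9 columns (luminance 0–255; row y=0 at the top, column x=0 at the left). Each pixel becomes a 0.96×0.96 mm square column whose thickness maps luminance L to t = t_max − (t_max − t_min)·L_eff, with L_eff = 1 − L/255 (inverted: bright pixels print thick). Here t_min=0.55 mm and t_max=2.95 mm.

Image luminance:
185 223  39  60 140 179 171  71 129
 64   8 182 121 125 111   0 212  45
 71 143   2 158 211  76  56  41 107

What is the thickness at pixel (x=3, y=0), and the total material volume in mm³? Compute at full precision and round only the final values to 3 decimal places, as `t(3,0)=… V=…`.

span = t_max - t_min = 2.95 - 0.55 = 2.400
L(3,0) = 60, L_eff = 1 - 60/255 = 0.764706 (inverted)
t(3,0) = 2.95 - 2.400·0.764706 = 1.115
Σt over all 3·9 pixels = 2885/68 ≈ 42.4264706
V = pitch²·Σt = 0.96²·2885/68 = 39.100

t(3,0)=1.115 V=39.100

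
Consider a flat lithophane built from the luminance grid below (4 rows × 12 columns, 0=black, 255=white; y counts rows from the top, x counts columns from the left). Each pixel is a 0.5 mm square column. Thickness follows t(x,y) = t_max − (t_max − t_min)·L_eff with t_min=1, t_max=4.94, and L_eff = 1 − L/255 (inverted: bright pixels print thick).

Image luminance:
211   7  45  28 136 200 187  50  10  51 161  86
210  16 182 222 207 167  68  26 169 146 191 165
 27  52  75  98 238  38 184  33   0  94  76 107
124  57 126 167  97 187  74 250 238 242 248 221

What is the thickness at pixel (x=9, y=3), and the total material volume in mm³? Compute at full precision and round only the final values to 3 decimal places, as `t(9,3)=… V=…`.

t(9,3)=4.739 V=35.153

span = t_max - t_min = 4.94 - 1 = 3.940
L(9,3) = 242, L_eff = 1 - 242/255 = 0.050980 (inverted)
t(9,3) = 4.94 - 3.940·0.050980 = 4.739
Σt over all 4·12 pixels = 298803/2125 ≈ 140.6131765
V = pitch²·Σt = 0.5²·298803/2125 = 35.153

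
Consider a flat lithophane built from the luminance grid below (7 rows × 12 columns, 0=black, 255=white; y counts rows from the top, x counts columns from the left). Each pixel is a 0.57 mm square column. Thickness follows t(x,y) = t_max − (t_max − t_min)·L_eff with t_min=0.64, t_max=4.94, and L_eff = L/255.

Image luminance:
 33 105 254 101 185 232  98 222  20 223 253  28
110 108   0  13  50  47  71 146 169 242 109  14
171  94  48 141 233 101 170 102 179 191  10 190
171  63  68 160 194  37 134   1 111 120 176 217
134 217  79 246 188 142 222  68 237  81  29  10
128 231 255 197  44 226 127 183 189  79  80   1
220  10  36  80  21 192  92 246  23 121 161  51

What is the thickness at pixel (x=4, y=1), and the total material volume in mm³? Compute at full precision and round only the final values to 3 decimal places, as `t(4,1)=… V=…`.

span = t_max - t_min = 4.94 - 0.64 = 4.300
L(4,1) = 50, L_eff = 50/255 = 0.196078
t(4,1) = 4.94 - 4.300·0.196078 = 4.097
Σt over all 7·12 pixels = 24161/102 ≈ 236.8725490
V = pitch²·Σt = 0.57²·24161/102 = 76.960

t(4,1)=4.097 V=76.960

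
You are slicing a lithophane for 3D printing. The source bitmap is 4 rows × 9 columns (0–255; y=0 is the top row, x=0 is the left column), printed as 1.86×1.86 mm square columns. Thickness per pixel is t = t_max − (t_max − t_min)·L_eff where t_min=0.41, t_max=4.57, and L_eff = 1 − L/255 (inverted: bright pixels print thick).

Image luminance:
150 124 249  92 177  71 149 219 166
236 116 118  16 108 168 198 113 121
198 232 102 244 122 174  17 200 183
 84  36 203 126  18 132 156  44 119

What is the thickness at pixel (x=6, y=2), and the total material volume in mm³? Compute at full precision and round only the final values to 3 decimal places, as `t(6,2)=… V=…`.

t(6,2)=0.687 V=332.186

span = t_max - t_min = 4.57 - 0.41 = 4.160
L(6,2) = 17, L_eff = 1 - 17/255 = 0.933333 (inverted)
t(6,2) = 4.57 - 4.160·0.933333 = 0.687
Σt over all 4·9 pixels = 36007/375 ≈ 96.0186667
V = pitch²·Σt = 1.86²·36007/375 = 332.186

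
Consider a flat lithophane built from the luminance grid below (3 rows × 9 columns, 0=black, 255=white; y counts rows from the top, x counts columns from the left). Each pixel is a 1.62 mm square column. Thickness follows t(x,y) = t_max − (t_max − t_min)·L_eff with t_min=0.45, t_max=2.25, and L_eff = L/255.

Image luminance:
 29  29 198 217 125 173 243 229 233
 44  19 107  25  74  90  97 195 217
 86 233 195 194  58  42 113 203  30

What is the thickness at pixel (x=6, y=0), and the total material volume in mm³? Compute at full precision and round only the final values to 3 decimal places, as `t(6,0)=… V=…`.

t(6,0)=0.535 V=94.631

span = t_max - t_min = 2.25 - 0.45 = 1.800
L(6,0) = 243, L_eff = 243/255 = 0.952941
t(6,0) = 2.25 - 1.800·0.952941 = 0.535
Σt over all 3·9 pixels = 61299/1700 ≈ 36.0582353
V = pitch²·Σt = 1.62²·61299/1700 = 94.631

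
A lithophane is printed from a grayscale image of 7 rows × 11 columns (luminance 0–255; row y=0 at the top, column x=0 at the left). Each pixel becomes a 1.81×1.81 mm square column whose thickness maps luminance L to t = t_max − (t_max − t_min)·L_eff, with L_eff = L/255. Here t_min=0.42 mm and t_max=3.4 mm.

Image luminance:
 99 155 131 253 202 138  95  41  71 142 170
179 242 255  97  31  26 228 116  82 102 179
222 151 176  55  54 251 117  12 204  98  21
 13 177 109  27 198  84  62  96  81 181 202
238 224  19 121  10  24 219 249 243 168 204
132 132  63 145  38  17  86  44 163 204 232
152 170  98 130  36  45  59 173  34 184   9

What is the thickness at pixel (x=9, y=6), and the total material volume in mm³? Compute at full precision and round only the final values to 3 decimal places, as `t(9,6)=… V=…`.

span = t_max - t_min = 3.4 - 0.42 = 2.980
L(9,6) = 184, L_eff = 184/255 = 0.721569
t(9,6) = 3.4 - 2.980·0.721569 = 1.250
Σt over all 7·11 pixels = 148.56
V = pitch²·Σt = 1.81²·148.56 = 486.697

t(9,6)=1.250 V=486.697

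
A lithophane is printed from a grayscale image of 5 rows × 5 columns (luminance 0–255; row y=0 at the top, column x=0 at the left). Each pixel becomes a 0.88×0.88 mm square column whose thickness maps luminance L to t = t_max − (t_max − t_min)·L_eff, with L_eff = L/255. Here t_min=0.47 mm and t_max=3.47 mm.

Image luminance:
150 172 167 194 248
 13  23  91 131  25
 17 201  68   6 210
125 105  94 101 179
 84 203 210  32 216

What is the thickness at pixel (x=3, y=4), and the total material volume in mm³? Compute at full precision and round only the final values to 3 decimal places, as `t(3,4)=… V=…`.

t(3,4)=3.094 V=39.255

span = t_max - t_min = 3.47 - 0.47 = 3.000
L(3,4) = 32, L_eff = 32/255 = 0.125490
t(3,4) = 3.47 - 3.000·0.125490 = 3.094
Σt over all 5·5 pixels = 3447/68 ≈ 50.6911765
V = pitch²·Σt = 0.88²·3447/68 = 39.255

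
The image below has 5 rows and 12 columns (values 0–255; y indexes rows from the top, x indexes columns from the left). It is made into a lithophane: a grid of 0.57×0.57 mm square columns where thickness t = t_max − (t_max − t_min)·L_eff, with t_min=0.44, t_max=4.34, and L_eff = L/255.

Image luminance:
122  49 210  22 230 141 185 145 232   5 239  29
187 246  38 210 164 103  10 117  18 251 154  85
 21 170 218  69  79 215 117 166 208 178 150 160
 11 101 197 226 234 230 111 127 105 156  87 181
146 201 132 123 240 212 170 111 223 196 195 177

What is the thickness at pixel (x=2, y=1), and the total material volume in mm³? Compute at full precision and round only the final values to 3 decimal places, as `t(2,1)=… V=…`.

t(2,1)=3.759 V=40.702

span = t_max - t_min = 4.34 - 0.44 = 3.900
L(2,1) = 38, L_eff = 38/255 = 0.149020
t(2,1) = 4.34 - 3.900·0.149020 = 3.759
Σt over all 5·12 pixels = 21297/170 ≈ 125.2764706
V = pitch²·Σt = 0.57²·21297/170 = 40.702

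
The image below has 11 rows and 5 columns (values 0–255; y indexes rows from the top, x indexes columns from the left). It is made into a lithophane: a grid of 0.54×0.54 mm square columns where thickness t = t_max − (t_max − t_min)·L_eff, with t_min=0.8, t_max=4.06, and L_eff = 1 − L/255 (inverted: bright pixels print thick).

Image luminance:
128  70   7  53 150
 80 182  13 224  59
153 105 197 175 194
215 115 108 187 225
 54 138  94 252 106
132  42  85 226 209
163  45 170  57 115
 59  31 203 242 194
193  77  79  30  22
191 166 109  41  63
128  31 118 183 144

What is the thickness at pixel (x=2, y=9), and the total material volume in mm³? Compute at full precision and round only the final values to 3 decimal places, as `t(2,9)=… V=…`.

span = t_max - t_min = 4.06 - 0.8 = 3.260
L(2,9) = 109, L_eff = 1 - 109/255 = 0.572549 (inverted)
t(2,9) = 4.06 - 3.260·0.572549 = 2.193
Σt over all 11·5 pixels = 837308/6375 ≈ 131.3424314
V = pitch²·Σt = 0.54²·837308/6375 = 38.299

t(2,9)=2.193 V=38.299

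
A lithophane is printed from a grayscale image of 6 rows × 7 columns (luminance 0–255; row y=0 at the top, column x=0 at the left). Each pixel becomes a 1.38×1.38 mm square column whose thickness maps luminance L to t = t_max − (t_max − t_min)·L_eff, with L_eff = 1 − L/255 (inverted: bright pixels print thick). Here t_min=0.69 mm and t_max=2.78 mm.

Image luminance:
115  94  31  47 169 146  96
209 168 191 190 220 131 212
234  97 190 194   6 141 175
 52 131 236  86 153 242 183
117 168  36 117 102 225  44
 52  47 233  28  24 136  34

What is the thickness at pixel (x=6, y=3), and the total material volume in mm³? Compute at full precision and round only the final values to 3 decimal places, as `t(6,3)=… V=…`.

span = t_max - t_min = 2.78 - 0.69 = 2.090
L(6,3) = 183, L_eff = 1 - 183/255 = 0.282353 (inverted)
t(6,3) = 2.78 - 2.090·0.282353 = 2.190
Σt over all 6·7 pixels = 157409/2125 ≈ 74.0748235
V = pitch²·Σt = 1.38²·157409/2125 = 141.068

t(6,3)=2.190 V=141.068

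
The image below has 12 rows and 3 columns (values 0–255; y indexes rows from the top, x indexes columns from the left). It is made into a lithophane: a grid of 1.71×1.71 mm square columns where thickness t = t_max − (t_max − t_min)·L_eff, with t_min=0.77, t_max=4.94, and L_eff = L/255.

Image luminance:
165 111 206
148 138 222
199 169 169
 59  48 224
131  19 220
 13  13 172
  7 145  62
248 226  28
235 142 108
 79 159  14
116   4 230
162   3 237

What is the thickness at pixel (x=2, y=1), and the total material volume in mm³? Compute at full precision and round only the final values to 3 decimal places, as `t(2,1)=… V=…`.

t(2,1)=1.310 V=298.578

span = t_max - t_min = 4.94 - 0.77 = 4.170
L(2,1) = 222, L_eff = 222/255 = 0.870588
t(2,1) = 4.94 - 4.170·0.870588 = 1.310
Σt over all 12·3 pixels = 867931/8500 ≈ 102.1095294
V = pitch²·Σt = 1.71²·867931/8500 = 298.578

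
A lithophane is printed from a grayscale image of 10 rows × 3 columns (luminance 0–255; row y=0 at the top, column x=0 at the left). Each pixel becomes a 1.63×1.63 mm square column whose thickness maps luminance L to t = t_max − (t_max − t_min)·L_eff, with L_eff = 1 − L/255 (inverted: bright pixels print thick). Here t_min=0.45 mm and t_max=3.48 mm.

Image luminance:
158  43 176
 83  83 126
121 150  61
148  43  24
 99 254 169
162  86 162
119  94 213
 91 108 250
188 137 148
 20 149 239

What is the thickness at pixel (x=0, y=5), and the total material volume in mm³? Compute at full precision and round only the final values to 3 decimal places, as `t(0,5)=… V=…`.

span = t_max - t_min = 3.48 - 0.45 = 3.030
L(0,5) = 162, L_eff = 1 - 162/255 = 0.364706 (inverted)
t(0,5) = 3.48 - 3.030·0.364706 = 2.375
Σt over all 10·3 pixels = 254527/4250 ≈ 59.8887059
V = pitch²·Σt = 1.63²·254527/4250 = 159.118

t(0,5)=2.375 V=159.118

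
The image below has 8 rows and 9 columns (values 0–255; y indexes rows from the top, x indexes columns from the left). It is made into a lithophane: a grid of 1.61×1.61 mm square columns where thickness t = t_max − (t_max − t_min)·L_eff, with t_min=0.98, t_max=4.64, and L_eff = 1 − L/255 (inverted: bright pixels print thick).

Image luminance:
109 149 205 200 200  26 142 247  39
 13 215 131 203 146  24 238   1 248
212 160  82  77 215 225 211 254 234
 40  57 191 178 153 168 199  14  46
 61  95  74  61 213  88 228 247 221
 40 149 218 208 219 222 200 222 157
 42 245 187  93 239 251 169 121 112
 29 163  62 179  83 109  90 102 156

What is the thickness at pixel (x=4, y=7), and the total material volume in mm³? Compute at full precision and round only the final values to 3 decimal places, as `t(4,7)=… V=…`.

t(4,7)=2.171 V=577.524

span = t_max - t_min = 4.64 - 0.98 = 3.660
L(4,7) = 83, L_eff = 1 - 83/255 = 0.674510 (inverted)
t(4,7) = 4.64 - 3.660·0.674510 = 2.171
Σt over all 8·9 pixels = 946907/4250 ≈ 222.8016471
V = pitch²·Σt = 1.61²·946907/4250 = 577.524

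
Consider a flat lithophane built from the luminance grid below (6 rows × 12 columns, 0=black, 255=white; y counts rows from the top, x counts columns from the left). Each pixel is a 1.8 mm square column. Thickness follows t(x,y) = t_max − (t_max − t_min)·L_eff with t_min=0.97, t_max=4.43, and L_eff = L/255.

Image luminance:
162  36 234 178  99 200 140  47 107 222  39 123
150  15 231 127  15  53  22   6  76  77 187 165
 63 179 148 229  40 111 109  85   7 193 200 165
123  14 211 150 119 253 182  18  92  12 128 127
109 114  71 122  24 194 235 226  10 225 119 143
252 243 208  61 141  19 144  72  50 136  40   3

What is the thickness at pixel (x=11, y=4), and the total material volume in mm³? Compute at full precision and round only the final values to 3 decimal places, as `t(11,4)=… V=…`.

span = t_max - t_min = 4.43 - 0.97 = 3.460
L(11,4) = 143, L_eff = 143/255 = 0.560784
t(11,4) = 4.43 - 3.460·0.560784 = 2.490
Σt over all 6·12 pixels = 10295/51 ≈ 201.8627451
V = pitch²·Σt = 1.8²·10295/51 = 654.035

t(11,4)=2.490 V=654.035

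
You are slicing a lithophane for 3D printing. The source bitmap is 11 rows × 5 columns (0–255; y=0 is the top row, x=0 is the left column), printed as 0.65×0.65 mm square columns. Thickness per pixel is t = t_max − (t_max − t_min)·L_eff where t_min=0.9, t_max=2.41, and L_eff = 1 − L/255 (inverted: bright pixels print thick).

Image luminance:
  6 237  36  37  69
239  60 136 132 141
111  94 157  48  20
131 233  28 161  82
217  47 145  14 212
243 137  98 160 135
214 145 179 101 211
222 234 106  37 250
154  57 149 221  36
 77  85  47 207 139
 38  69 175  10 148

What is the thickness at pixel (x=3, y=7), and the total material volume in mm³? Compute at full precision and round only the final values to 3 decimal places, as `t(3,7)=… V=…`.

t(3,7)=1.119 V=38.119

span = t_max - t_min = 2.41 - 0.9 = 1.510
L(3,7) = 37, L_eff = 1 - 37/255 = 0.854902 (inverted)
t(3,7) = 2.41 - 1.510·0.854902 = 1.119
Σt over all 11·5 pixels = 2300677/25500 ≈ 90.2226275
V = pitch²·Σt = 0.65²·2300677/25500 = 38.119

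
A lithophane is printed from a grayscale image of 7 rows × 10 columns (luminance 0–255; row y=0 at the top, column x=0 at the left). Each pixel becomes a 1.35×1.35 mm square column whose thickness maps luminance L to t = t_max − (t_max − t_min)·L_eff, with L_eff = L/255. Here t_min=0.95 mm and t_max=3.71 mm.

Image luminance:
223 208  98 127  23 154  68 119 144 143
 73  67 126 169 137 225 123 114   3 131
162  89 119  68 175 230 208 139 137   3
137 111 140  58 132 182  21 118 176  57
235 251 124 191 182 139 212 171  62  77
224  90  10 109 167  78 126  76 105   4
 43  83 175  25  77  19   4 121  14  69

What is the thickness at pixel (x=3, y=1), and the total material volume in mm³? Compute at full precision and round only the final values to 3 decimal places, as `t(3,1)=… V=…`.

span = t_max - t_min = 3.71 - 0.95 = 2.760
L(3,1) = 169, L_eff = 169/255 = 0.662745
t(3,1) = 3.71 - 2.760·0.662745 = 1.881
Σt over all 7·10 pixels = 29061/170 ≈ 170.9470588
V = pitch²·Σt = 1.35²·29061/170 = 311.551

t(3,1)=1.881 V=311.551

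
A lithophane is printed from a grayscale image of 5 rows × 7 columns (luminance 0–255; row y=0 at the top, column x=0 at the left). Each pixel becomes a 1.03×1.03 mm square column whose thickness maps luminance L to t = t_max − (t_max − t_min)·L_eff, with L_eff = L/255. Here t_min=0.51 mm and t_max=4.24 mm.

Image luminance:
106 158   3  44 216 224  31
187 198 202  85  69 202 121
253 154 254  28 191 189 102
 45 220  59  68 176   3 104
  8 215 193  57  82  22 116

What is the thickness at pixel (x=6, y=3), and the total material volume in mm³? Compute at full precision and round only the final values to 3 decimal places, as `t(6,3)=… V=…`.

t(6,3)=2.719 V=89.390

span = t_max - t_min = 4.24 - 0.51 = 3.730
L(6,3) = 104, L_eff = 104/255 = 0.407843
t(6,3) = 4.24 - 3.730·0.407843 = 2.719
Σt over all 5·7 pixels = 429719/5100 ≈ 84.2586275
V = pitch²·Σt = 1.03²·429719/5100 = 89.390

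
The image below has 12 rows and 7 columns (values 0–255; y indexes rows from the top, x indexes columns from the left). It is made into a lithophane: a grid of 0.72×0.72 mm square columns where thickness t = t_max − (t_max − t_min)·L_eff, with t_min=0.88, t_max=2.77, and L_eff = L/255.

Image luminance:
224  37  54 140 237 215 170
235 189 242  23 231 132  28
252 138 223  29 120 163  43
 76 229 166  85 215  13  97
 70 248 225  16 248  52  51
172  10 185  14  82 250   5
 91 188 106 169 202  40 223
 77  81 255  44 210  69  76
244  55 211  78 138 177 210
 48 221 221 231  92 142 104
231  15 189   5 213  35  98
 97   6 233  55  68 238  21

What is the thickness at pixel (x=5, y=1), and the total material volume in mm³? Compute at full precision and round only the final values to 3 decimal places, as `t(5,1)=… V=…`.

span = t_max - t_min = 2.77 - 0.88 = 1.890
L(5,1) = 132, L_eff = 132/255 = 0.517647
t(5,1) = 2.77 - 1.890·0.517647 = 1.792
Σt over all 12·7 pixels = 1275897/8500 ≈ 150.1055294
V = pitch²·Σt = 0.72²·1275897/8500 = 77.815

t(5,1)=1.792 V=77.815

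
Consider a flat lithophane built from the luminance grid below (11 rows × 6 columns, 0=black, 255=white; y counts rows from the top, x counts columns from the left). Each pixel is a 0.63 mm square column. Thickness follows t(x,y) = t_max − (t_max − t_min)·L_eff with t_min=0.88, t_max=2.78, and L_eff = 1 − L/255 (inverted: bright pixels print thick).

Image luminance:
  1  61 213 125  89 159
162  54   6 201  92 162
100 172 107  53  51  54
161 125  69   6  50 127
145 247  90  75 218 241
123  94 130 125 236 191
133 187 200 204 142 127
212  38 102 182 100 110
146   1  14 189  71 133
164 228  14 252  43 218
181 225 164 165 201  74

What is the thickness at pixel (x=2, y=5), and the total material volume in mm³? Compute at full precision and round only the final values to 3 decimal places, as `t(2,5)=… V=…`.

span = t_max - t_min = 2.78 - 0.88 = 1.900
L(2,5) = 130, L_eff = 1 - 130/255 = 0.490196 (inverted)
t(2,5) = 2.78 - 1.900·0.490196 = 1.849
Σt over all 11·6 pixels = 103423/850 ≈ 121.6741176
V = pitch²·Σt = 0.63²·103423/850 = 48.292

t(2,5)=1.849 V=48.292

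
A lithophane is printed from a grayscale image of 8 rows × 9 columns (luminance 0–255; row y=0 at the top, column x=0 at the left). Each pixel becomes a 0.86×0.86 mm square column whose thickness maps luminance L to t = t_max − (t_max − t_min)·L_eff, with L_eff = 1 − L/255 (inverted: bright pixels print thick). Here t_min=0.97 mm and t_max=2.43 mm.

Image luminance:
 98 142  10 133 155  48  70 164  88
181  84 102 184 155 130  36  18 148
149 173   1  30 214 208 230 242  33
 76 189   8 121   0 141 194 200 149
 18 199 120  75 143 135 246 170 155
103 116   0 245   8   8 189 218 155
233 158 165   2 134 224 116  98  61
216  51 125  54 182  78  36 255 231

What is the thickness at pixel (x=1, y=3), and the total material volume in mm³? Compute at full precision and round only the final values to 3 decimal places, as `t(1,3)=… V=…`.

span = t_max - t_min = 2.43 - 0.97 = 1.460
L(1,3) = 189, L_eff = 1 - 189/255 = 0.258824 (inverted)
t(1,3) = 2.43 - 1.460·0.258824 = 2.052
Σt over all 8·9 pixels = 774679/6375 ≈ 121.5182745
V = pitch²·Σt = 0.86²·774679/6375 = 89.875

t(1,3)=2.052 V=89.875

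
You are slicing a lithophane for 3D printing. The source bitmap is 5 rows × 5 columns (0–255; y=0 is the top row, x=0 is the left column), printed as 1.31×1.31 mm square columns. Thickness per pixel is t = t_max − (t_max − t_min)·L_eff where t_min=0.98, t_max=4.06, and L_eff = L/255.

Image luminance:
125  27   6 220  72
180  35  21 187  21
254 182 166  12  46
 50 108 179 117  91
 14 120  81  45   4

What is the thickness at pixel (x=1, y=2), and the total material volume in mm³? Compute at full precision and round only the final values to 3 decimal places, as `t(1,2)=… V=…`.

span = t_max - t_min = 4.06 - 0.98 = 3.080
L(1,2) = 182, L_eff = 182/255 = 0.713725
t(1,2) = 4.06 - 3.080·0.713725 = 1.862
Σt over all 5·5 pixels = 54719/750 ≈ 72.9586667
V = pitch²·Σt = 1.31²·54719/750 = 125.204

t(1,2)=1.862 V=125.204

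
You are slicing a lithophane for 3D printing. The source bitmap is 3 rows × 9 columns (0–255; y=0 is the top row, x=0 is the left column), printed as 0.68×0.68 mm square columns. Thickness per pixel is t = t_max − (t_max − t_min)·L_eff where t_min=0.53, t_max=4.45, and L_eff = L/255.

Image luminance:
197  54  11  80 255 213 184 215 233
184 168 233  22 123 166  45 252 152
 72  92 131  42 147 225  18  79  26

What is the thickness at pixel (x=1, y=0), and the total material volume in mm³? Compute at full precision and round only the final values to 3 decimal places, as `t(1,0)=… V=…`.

span = t_max - t_min = 4.45 - 0.53 = 3.920
L(1,0) = 54, L_eff = 54/255 = 0.211765
t(1,0) = 4.45 - 3.920·0.211765 = 3.620
Σt over all 3·9 pixels = 1645177/25500 ≈ 64.5167451
V = pitch²·Σt = 0.68²·1645177/25500 = 29.833

t(1,0)=3.620 V=29.833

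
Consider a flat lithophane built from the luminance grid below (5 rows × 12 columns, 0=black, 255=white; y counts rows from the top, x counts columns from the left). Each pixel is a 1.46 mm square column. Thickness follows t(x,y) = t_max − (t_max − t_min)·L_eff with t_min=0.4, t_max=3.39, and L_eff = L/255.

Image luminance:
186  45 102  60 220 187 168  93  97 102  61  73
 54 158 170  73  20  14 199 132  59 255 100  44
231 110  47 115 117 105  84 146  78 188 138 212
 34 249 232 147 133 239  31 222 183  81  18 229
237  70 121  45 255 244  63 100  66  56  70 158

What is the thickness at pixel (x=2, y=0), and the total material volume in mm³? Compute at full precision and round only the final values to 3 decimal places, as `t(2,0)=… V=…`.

span = t_max - t_min = 3.39 - 0.4 = 2.990
L(2,0) = 102, L_eff = 102/255 = 0.400000
t(2,0) = 3.39 - 2.990·0.400000 = 2.194
Σt over all 5·12 pixels = 1468213/12750 ≈ 115.1539608
V = pitch²·Σt = 1.46²·1468213/12750 = 245.462

t(2,0)=2.194 V=245.462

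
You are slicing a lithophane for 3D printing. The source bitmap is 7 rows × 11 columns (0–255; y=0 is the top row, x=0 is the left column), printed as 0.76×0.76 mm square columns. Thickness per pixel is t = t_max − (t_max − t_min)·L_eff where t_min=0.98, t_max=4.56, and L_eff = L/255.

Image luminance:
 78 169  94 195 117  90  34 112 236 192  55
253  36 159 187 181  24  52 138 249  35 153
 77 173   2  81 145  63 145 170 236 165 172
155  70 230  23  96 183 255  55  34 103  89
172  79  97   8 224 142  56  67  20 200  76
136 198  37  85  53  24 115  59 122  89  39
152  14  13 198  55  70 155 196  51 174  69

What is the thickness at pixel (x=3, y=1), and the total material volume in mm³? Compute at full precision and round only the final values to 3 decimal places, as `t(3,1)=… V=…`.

t(3,1)=1.935 V=131.399

span = t_max - t_min = 4.56 - 0.98 = 3.580
L(3,1) = 187, L_eff = 187/255 = 0.733333
t(3,1) = 4.56 - 3.580·0.733333 = 1.935
Σt over all 7·11 pixels = 85309/375 ≈ 227.4906667
V = pitch²·Σt = 0.76²·85309/375 = 131.399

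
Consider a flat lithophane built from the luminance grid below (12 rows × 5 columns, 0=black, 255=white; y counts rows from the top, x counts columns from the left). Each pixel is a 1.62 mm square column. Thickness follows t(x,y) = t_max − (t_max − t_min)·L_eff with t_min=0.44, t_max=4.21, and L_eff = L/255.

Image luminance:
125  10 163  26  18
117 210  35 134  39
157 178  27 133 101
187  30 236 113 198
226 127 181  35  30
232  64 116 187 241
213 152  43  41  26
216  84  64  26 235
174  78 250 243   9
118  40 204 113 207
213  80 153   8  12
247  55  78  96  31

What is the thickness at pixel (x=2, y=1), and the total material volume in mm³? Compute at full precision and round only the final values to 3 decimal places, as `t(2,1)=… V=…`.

span = t_max - t_min = 4.21 - 0.44 = 3.770
L(2,1) = 35, L_eff = 35/255 = 0.137255
t(2,1) = 4.21 - 3.770·0.137255 = 3.693
Σt over all 12·5 pixels = 248837/1700 ≈ 146.3747059
V = pitch²·Σt = 1.62²·248837/1700 = 384.146

t(2,1)=3.693 V=384.146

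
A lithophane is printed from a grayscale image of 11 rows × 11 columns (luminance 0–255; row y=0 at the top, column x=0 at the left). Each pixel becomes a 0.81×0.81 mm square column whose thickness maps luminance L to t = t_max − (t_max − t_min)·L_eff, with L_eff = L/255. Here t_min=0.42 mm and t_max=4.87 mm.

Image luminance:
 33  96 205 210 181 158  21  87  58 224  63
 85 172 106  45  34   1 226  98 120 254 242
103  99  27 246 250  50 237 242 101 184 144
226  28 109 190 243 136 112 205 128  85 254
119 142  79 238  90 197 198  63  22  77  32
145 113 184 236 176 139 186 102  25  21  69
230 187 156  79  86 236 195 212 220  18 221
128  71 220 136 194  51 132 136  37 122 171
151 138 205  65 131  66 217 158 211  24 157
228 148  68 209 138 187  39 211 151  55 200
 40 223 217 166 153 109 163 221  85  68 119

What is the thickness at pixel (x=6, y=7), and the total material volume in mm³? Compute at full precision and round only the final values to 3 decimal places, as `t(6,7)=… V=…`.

span = t_max - t_min = 4.87 - 0.42 = 4.450
L(6,7) = 132, L_eff = 132/255 = 0.517647
t(6,7) = 4.87 - 4.450·0.517647 = 2.566
Σt over all 11·11 pixels = 1516307/5100 ≈ 297.3150980
V = pitch²·Σt = 0.81²·1516307/5100 = 195.068

t(6,7)=2.566 V=195.068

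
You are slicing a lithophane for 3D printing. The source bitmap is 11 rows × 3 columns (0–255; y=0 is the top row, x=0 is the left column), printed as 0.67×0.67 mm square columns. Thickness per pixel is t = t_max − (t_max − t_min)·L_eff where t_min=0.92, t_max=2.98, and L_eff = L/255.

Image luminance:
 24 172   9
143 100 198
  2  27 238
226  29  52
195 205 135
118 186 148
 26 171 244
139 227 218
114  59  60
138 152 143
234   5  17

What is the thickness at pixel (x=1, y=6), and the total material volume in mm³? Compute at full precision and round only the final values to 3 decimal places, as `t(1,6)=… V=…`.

span = t_max - t_min = 2.98 - 0.92 = 2.060
L(1,6) = 171, L_eff = 171/255 = 0.670588
t(1,6) = 2.98 - 2.060·0.670588 = 1.599
Σt over all 11·3 pixels = 825973/12750 ≈ 64.7821961
V = pitch²·Σt = 0.67²·825973/12750 = 29.081

t(1,6)=1.599 V=29.081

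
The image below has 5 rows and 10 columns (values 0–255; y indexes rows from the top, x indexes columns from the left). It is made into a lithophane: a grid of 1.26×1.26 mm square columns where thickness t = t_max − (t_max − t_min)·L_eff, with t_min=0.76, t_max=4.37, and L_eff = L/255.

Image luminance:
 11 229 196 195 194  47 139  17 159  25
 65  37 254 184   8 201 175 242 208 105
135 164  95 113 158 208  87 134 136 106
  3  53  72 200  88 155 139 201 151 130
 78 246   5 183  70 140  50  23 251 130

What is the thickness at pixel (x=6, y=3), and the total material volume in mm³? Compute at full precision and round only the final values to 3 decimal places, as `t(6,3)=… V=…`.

t(6,3)=2.402 V=203.160

span = t_max - t_min = 4.37 - 0.76 = 3.610
L(6,3) = 139, L_eff = 139/255 = 0.545098
t(6,3) = 4.37 - 3.610·0.545098 = 2.402
Σt over all 5·10 pixels = 652631/5100 ≈ 127.9668627
V = pitch²·Σt = 1.26²·652631/5100 = 203.160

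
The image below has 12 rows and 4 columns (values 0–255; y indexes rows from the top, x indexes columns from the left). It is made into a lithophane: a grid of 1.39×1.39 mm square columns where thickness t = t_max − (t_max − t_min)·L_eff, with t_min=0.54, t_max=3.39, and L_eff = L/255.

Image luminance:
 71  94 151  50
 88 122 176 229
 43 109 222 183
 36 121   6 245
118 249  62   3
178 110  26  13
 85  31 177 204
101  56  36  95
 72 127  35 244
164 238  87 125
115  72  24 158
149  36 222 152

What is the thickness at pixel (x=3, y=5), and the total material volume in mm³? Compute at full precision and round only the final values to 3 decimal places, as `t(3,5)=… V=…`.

t(3,5)=3.245 V=195.408

span = t_max - t_min = 3.39 - 0.54 = 2.850
L(3,5) = 13, L_eff = 13/255 = 0.050980
t(3,5) = 3.39 - 2.850·0.050980 = 3.245
Σt over all 12·4 pixels = 85967/850 ≈ 101.1376471
V = pitch²·Σt = 1.39²·85967/850 = 195.408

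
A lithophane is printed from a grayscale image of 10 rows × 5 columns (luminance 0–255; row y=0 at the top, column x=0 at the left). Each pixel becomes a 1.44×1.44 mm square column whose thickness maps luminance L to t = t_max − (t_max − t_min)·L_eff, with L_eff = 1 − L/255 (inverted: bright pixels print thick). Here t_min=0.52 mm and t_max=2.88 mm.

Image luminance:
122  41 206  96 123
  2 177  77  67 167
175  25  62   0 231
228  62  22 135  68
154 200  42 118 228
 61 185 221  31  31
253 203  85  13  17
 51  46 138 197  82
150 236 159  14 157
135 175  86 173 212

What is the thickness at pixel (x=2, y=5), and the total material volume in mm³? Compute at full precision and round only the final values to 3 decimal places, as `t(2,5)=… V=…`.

t(2,5)=2.565 V=167.889

span = t_max - t_min = 2.88 - 0.52 = 2.360
L(2,5) = 221, L_eff = 1 - 221/255 = 0.133333 (inverted)
t(2,5) = 2.88 - 2.360·0.133333 = 2.565
Σt over all 10·5 pixels = 516151/6375 ≈ 80.9648627
V = pitch²·Σt = 1.44²·516151/6375 = 167.889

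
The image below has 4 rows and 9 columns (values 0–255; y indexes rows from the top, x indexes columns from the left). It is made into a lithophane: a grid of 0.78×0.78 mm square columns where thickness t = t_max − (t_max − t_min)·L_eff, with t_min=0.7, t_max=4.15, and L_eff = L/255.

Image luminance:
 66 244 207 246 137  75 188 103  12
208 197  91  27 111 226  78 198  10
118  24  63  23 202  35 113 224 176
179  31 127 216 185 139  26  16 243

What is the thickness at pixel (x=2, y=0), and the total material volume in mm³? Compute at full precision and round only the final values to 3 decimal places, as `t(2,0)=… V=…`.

t(2,0)=1.349 V=53.327

span = t_max - t_min = 4.15 - 0.7 = 3.450
L(2,0) = 207, L_eff = 207/255 = 0.811765
t(2,0) = 4.15 - 3.450·0.811765 = 1.349
Σt over all 4·9 pixels = 37252/425 ≈ 87.6517647
V = pitch²·Σt = 0.78²·37252/425 = 53.327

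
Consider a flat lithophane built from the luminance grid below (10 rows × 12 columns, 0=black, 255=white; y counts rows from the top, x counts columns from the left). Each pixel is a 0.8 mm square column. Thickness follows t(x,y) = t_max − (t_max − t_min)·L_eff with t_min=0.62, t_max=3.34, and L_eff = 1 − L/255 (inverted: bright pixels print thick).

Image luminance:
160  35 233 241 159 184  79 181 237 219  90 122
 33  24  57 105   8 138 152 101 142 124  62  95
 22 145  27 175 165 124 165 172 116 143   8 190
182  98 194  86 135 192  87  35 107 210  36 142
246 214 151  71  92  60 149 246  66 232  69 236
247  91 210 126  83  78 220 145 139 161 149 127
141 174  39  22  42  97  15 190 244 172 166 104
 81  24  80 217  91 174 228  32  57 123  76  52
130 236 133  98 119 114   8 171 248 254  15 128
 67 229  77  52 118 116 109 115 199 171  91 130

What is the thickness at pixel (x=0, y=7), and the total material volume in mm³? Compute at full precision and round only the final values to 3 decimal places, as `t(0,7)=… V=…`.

t(0,7)=1.484 V=152.160

span = t_max - t_min = 3.34 - 0.62 = 2.720
L(0,7) = 81, L_eff = 1 - 81/255 = 0.682353 (inverted)
t(0,7) = 3.34 - 2.720·0.682353 = 1.484
Σt over all 10·12 pixels = 89156/375 ≈ 237.7493333
V = pitch²·Σt = 0.8²·89156/375 = 152.160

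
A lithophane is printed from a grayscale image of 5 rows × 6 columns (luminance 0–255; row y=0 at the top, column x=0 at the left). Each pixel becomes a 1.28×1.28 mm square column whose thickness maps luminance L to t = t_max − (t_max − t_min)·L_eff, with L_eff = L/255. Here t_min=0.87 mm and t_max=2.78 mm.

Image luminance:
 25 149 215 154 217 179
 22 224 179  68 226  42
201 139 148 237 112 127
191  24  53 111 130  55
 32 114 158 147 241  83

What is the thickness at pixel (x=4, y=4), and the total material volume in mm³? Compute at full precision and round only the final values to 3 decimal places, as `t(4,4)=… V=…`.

t(4,4)=0.975 V=87.518

span = t_max - t_min = 2.78 - 0.87 = 1.910
L(4,4) = 241, L_eff = 241/255 = 0.945098
t(4,4) = 2.78 - 1.910·0.945098 = 0.975
Σt over all 5·6 pixels = 1362127/25500 ≈ 53.4167451
V = pitch²·Σt = 1.28²·1362127/25500 = 87.518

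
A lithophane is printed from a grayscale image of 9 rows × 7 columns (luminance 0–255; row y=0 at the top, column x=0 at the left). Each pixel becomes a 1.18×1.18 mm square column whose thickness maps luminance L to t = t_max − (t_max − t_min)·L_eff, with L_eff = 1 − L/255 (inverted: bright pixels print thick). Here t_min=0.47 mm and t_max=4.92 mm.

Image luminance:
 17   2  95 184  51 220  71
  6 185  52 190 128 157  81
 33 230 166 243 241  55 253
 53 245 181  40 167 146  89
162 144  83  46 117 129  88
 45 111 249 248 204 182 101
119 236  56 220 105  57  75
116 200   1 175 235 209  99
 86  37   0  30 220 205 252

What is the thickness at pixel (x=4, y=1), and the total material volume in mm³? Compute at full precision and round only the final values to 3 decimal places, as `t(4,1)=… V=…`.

t(4,1)=2.704 V=241.038

span = t_max - t_min = 4.92 - 0.47 = 4.450
L(4,1) = 128, L_eff = 1 - 128/255 = 0.498039 (inverted)
t(4,1) = 4.92 - 4.450·0.498039 = 2.704
Σt over all 9·7 pixels = 147143/850 ≈ 173.1094118
V = pitch²·Σt = 1.18²·147143/850 = 241.038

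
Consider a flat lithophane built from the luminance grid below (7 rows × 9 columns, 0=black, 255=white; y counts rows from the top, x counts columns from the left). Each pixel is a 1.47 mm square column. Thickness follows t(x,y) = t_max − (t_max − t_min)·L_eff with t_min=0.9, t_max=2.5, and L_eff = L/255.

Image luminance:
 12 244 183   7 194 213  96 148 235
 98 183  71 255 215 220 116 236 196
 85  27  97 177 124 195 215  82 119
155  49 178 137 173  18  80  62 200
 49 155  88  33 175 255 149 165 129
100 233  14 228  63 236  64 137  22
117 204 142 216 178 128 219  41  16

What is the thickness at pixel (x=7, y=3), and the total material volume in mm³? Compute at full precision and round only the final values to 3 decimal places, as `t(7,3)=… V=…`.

t(7,3)=2.111 V=223.046

span = t_max - t_min = 2.5 - 0.9 = 1.600
L(7,3) = 62, L_eff = 62/255 = 0.243137
t(7,3) = 2.5 - 1.600·0.243137 = 2.111
Σt over all 7·9 pixels = 263209/2550 ≈ 103.2192157
V = pitch²·Σt = 1.47²·263209/2550 = 223.046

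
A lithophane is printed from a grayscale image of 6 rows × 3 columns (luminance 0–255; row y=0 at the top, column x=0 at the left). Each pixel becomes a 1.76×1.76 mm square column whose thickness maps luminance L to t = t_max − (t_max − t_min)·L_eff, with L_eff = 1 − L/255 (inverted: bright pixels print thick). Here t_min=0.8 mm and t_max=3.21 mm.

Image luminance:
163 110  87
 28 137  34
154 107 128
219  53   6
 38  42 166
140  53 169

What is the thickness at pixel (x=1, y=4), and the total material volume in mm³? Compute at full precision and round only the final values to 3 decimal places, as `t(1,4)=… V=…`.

span = t_max - t_min = 3.21 - 0.8 = 2.410
L(1,4) = 42, L_eff = 1 - 42/255 = 0.835294 (inverted)
t(1,4) = 3.21 - 2.410·0.835294 = 1.197
Σt over all 6·3 pixels = 404597/12750 ≈ 31.7330980
V = pitch²·Σt = 1.76²·404597/12750 = 98.296

t(1,4)=1.197 V=98.296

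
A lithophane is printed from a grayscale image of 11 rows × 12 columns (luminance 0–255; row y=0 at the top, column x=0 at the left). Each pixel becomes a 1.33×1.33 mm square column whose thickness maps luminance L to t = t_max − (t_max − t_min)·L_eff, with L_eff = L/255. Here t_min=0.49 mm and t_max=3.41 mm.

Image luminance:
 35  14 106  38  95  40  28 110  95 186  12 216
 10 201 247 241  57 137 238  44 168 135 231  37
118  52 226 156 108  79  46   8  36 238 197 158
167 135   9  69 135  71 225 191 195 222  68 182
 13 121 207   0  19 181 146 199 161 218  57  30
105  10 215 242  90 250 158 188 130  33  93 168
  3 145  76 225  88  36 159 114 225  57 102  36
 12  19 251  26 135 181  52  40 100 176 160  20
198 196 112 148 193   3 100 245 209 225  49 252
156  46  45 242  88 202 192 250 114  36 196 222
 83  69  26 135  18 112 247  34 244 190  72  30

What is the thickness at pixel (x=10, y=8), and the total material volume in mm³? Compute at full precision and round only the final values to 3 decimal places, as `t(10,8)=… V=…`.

t(10,8)=2.849 V=466.800

span = t_max - t_min = 3.41 - 0.49 = 2.920
L(10,8) = 49, L_eff = 49/255 = 0.192157
t(10,8) = 3.41 - 2.920·0.192157 = 2.849
Σt over all 11·12 pixels = 560772/2125 ≈ 263.8927059
V = pitch²·Σt = 1.33²·560772/2125 = 466.800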